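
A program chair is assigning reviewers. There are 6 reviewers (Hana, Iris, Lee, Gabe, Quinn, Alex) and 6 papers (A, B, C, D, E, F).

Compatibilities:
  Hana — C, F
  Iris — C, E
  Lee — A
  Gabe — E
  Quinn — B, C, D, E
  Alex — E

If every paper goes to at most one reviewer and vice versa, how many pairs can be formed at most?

5

One maximum matching: Hana–F, Iris–C, Lee–A, Gabe–E, Quinn–B.
The set {Gabe, Alex} has only 1 neighbour ({E}), so by Hall's theorem at most 5 of the 6 reviewers can be matched.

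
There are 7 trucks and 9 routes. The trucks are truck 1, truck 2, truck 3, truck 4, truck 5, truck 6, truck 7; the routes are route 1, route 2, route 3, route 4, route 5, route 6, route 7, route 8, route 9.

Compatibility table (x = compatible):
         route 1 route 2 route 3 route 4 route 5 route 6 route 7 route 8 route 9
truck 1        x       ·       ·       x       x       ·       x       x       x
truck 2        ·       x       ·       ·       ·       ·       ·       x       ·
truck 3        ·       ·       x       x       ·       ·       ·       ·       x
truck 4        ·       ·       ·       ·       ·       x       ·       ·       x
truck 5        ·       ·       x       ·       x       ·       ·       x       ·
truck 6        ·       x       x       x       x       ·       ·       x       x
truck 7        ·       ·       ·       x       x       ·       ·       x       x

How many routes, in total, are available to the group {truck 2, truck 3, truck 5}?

The union of neighbours of {truck 2, truck 3, truck 5} is {route 2, route 3, route 4, route 5, route 8, route 9}, which has 6 elements.
Since |N(S)| = 6 ≥ |S| = 3, Hall's condition holds for this subset.

6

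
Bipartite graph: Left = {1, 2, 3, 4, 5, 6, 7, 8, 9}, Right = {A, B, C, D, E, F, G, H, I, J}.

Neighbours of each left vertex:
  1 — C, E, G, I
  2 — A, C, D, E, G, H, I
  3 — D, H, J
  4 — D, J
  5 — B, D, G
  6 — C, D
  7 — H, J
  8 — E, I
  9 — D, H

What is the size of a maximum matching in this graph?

A valid assignment of size 8: 1–G, 2–A, 3–H, 4–D, 5–B, 6–C, 7–J, 8–E.
The set {3, 4, 7, 9} has only 3 neighbours ({D, H, J}), so by Hall's theorem at most 8 of the 9 left vertices can be matched.

8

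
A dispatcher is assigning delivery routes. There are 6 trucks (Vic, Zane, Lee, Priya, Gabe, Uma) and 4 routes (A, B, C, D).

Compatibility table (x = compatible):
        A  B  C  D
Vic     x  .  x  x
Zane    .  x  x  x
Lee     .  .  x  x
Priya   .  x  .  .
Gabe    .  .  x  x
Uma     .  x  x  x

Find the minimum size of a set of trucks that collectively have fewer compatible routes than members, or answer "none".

Take S = {Zane, Lee, Priya, Gabe}. Its neighbourhood is {B, C, D}, so |N(S)| = 3 < |S| = 4.
Every subset of size less than 4 has at least as many neighbours as members, so 4 is the minimum.

4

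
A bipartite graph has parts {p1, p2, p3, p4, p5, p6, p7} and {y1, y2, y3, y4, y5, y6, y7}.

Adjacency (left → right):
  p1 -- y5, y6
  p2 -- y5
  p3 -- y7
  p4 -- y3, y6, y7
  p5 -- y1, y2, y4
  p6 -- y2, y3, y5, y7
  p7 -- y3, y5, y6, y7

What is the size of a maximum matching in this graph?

For example, pair p1-y6, p2-y5, p3-y7, p4-y3, p5-y1, p6-y2.
The set {p1, p2, p3, p4, p7} has only 4 neighbours ({y3, y5, y6, y7}), so by Hall's theorem at most 6 of the 7 left vertices can be matched.

6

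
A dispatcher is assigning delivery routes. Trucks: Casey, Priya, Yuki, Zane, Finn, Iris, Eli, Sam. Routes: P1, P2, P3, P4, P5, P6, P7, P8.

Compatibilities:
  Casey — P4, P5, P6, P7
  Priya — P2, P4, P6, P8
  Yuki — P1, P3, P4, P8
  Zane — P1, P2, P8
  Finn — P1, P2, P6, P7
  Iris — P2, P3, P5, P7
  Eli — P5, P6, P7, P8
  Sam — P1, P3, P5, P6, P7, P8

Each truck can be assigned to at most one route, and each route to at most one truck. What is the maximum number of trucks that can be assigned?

For example, pair Casey-P7, Priya-P6, Yuki-P4, Zane-P8, Finn-P2, Iris-P3, Eli-P5, Sam-P1.
All 8 trucks are matched, so no larger matching exists.

8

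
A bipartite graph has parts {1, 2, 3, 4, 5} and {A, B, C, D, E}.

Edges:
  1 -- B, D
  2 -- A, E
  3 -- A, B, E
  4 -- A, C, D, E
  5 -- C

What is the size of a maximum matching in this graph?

For example, pair 1–D, 2–A, 3–B, 4–E, 5–C.
This saturates every left vertex, so 5 is the maximum.

5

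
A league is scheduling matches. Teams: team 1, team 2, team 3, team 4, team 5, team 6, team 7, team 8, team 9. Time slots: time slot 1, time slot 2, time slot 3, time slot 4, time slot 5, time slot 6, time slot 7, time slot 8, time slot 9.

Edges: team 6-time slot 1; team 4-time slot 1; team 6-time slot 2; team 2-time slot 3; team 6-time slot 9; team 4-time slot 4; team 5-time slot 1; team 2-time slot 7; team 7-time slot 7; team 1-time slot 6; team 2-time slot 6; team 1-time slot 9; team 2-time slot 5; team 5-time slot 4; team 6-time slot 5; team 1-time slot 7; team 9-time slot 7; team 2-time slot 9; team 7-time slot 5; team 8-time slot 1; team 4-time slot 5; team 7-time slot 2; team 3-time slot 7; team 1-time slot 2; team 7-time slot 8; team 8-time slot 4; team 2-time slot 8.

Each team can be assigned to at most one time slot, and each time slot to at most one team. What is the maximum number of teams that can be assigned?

8

A valid assignment of size 8: team 1–time slot 9, team 2–time slot 3, team 3–time slot 7, team 4–time slot 5, team 5–time slot 1, team 6–time slot 2, team 7–time slot 8, team 8–time slot 4.
The set {team 3, team 9} has only 1 neighbour ({time slot 7}), so by Hall's theorem at most 8 of the 9 teams can be matched.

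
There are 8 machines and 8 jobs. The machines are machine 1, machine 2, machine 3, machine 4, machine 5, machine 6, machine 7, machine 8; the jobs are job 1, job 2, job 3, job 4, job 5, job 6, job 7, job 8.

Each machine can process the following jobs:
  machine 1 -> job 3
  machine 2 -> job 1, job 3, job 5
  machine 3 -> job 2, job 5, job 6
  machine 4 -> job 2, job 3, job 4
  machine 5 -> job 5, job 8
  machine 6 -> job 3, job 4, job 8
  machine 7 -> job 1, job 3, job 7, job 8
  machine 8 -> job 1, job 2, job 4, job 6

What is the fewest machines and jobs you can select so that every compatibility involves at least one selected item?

The 8 edges machine 1–job 3, machine 2–job 1, machine 3–job 6, machine 4–job 4, machine 5–job 5, machine 6–job 8, machine 7–job 7, machine 8–job 2 form a matching, so any vertex cover needs at least 8 vertices (one per matched edge).
Conversely {machine 1, machine 2, machine 3, machine 4, machine 5, machine 6, machine 7, machine 8} meets every edge and has exactly 8 vertices, so 8 is optimal.

8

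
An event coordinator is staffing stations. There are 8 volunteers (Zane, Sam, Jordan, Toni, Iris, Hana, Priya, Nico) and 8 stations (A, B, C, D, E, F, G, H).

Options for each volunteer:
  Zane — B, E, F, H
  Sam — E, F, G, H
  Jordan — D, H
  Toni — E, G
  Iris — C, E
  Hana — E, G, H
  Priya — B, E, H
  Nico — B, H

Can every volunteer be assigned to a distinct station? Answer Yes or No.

No

The set {Zane, Sam, Toni, Hana, Priya, Nico} has only 5 neighbours ({B, E, F, G, H}), so by Hall's theorem at most 7 of the 8 volunteers can be matched.
Hence no matching covers every volunteer.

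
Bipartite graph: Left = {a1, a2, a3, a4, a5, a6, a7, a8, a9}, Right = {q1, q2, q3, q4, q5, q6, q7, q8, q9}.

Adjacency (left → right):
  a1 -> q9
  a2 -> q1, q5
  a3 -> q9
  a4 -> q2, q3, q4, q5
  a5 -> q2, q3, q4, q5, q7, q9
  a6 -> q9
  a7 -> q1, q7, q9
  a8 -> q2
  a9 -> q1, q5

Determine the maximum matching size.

A valid assignment of size 7: a1–q9, a2–q1, a4–q3, a5–q4, a7–q7, a8–q2, a9–q5.
The set {a1, a3, a6} has only 1 neighbour ({q9}), so by Hall's theorem at most 7 of the 9 left vertices can be matched.

7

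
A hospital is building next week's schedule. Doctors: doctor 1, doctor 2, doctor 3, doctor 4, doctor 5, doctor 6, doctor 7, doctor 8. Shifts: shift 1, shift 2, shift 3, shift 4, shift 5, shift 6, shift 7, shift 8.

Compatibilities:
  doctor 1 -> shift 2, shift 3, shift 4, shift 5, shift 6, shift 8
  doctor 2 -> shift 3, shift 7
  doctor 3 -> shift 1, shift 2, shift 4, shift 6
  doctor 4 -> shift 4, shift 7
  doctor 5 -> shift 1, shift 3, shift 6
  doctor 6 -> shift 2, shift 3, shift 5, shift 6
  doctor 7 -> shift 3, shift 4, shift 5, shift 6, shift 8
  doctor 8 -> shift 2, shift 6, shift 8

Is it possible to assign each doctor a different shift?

One maximum matching: doctor 1→shift 5, doctor 2→shift 7, doctor 3→shift 2, doctor 4→shift 4, doctor 5→shift 1, doctor 6→shift 3, doctor 7→shift 8, doctor 8→shift 6.
Every doctor is matched, so this is a perfect matching.

Yes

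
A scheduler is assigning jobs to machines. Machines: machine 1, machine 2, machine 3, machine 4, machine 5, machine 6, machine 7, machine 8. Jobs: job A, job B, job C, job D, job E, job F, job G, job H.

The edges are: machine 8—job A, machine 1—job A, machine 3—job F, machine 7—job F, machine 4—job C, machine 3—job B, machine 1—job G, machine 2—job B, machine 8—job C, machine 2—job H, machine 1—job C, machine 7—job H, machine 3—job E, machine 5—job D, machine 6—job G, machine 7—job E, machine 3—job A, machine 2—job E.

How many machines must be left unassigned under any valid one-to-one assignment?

1

For example, pair machine 1-job A, machine 2-job E, machine 3-job F, machine 4-job C, machine 5-job D, machine 6-job G, machine 7-job H.
The set {machine 1, machine 4, machine 6, machine 8} has only 3 neighbours ({job A, job C, job G}), so by Hall's theorem at most 7 of the 8 machines can be matched.
That matches 7 of the 8, leaving 1 unmatched; no matching can do better.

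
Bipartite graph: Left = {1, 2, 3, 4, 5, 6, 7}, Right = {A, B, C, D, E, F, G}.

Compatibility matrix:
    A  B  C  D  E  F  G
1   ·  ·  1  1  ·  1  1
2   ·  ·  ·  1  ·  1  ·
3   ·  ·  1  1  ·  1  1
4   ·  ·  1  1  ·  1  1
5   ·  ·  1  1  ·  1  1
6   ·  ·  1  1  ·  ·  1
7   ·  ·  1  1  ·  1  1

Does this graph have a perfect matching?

No

The set {1, 2, 3, 4, 5, 6, 7} has only 4 neighbours ({C, D, F, G}), so by Hall's theorem at most 4 of the 7 left vertices can be matched.
Hence no matching covers every left vertex.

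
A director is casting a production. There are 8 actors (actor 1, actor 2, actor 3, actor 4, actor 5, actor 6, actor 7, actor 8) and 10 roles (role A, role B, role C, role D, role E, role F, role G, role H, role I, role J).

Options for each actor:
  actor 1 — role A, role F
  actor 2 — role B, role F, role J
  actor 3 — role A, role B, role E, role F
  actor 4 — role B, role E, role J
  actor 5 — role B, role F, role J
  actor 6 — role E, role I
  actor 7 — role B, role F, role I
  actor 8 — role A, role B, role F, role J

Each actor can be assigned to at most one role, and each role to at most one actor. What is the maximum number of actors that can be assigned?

One maximum matching: actor 1→role A, actor 2→role B, actor 3→role E, actor 4→role J, actor 5→role F, actor 6→role I.
The set {actor 1, actor 2, actor 3, actor 4, actor 5, actor 6, actor 7, actor 8} has only 6 neighbours ({role A, role B, role E, role F, role I, role J}), so by Hall's theorem at most 6 of the 8 actors can be matched.

6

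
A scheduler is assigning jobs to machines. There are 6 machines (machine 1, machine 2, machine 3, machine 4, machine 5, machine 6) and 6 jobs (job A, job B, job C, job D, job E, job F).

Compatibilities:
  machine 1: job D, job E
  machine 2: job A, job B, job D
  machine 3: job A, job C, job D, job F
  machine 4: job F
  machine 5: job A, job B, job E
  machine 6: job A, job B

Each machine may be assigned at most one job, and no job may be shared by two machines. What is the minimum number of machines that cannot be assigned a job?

0

A valid assignment of size 6: machine 1–job D, machine 2–job B, machine 3–job C, machine 4–job F, machine 5–job E, machine 6–job A.
This saturates every machine, so 6 is the maximum.
That matches 6 of the 6, leaving 0 unmatched; no matching can do better.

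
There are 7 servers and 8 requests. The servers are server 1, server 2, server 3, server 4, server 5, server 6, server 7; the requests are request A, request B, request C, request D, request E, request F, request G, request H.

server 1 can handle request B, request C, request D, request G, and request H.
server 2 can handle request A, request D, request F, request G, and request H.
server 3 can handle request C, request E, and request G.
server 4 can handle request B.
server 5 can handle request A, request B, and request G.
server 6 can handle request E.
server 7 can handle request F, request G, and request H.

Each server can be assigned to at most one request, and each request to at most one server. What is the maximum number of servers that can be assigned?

7

One maximum matching: server 1-request G, server 2-request H, server 3-request C, server 4-request B, server 5-request A, server 6-request E, server 7-request F.
All 7 servers are matched, so no larger matching exists.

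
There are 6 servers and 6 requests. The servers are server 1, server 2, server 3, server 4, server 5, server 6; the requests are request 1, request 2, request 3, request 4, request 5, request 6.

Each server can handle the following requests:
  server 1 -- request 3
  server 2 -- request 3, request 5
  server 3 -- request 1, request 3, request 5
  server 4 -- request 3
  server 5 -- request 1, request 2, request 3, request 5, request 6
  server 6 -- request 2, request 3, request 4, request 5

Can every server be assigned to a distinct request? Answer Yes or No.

No

The set {server 1, server 4} has only 1 neighbour ({request 3}), so by Hall's theorem at most 5 of the 6 servers can be matched.
Hence no matching covers every server.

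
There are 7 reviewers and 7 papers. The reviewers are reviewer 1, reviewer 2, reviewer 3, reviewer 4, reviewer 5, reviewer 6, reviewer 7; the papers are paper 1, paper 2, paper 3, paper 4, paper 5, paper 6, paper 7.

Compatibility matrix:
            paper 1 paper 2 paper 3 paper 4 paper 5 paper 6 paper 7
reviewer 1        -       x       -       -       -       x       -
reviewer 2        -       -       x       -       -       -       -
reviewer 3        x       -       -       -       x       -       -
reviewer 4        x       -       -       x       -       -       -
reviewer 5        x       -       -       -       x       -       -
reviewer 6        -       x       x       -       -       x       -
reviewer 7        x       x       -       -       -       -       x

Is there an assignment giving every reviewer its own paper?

Yes

For example, pair reviewer 1-paper 2, reviewer 2-paper 3, reviewer 3-paper 5, reviewer 4-paper 4, reviewer 5-paper 1, reviewer 6-paper 6, reviewer 7-paper 7.
All 7 reviewers are covered.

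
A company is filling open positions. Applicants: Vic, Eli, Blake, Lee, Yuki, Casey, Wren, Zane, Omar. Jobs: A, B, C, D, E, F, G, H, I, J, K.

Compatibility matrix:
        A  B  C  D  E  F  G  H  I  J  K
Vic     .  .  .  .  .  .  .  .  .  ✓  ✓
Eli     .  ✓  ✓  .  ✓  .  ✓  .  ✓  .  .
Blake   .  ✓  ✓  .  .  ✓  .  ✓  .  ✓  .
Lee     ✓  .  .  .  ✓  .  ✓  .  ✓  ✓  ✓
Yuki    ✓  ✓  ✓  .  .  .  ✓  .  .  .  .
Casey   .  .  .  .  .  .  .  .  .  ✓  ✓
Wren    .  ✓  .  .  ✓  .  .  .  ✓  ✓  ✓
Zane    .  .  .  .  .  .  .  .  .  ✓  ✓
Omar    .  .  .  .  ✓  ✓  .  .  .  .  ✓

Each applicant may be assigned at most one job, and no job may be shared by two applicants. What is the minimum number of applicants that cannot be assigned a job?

1

For example, pair Vic-K, Eli-G, Blake-H, Lee-A, Yuki-C, Casey-J, Wren-B, Omar-E.
The set {Vic, Casey, Zane} has only 2 neighbours ({J, K}), so by Hall's theorem at most 8 of the 9 applicants can be matched.
That matches 8 of the 9, leaving 1 unmatched; no matching can do better.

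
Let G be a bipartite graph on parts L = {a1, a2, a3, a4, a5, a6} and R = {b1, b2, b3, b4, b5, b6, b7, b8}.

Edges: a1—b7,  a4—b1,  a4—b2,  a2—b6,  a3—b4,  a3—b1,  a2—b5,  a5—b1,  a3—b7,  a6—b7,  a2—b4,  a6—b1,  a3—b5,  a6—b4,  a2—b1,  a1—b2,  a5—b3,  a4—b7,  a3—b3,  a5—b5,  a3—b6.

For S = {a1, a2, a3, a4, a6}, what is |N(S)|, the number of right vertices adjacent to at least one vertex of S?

The union of neighbours of {a1, a2, a3, a4, a6} is {b1, b2, b3, b4, b5, b6, b7}, which has 7 elements.
Since |N(S)| = 7 ≥ |S| = 5, Hall's condition holds for this subset.

7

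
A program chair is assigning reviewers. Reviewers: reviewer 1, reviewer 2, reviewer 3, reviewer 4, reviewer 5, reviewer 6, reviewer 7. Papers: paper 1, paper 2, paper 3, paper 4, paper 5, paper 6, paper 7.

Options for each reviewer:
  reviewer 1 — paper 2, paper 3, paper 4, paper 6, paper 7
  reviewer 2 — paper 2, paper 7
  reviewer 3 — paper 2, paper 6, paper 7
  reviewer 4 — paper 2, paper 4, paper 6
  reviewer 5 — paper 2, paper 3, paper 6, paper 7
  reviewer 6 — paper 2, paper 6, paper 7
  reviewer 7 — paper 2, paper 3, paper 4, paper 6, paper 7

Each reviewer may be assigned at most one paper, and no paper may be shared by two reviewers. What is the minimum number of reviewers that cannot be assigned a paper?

2

One maximum matching: reviewer 1→paper 3, reviewer 2→paper 2, reviewer 3→paper 6, reviewer 4→paper 4, reviewer 5→paper 7.
The set {reviewer 1, reviewer 2, reviewer 3, reviewer 4, reviewer 5, reviewer 6, reviewer 7} has only 5 neighbours ({paper 2, paper 3, paper 4, paper 6, paper 7}), so by Hall's theorem at most 5 of the 7 reviewers can be matched.
That matches 5 of the 7, leaving 2 unmatched; no matching can do better.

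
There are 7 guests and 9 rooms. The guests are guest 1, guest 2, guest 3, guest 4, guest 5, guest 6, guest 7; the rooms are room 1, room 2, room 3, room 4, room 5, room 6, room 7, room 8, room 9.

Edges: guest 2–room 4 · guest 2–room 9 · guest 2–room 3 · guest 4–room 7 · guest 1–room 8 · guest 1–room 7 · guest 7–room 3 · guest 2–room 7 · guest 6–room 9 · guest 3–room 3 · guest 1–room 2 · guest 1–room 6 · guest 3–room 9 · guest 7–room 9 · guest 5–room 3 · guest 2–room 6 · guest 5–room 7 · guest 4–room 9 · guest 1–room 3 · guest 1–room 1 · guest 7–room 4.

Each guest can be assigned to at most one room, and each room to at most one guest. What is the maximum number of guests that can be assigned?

One maximum matching: guest 1-room 8, guest 2-room 6, guest 3-room 3, guest 4-room 9, guest 5-room 7, guest 7-room 4.
The set {guest 3, guest 4, guest 5, guest 6} has only 3 neighbours ({room 3, room 7, room 9}), so by Hall's theorem at most 6 of the 7 guests can be matched.

6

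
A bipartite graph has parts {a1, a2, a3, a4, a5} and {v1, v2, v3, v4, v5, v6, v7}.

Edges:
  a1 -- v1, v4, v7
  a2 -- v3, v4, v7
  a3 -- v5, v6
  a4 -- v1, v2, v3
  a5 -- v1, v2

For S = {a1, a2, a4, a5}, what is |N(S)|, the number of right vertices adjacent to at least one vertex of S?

5

The union of neighbours of {a1, a2, a4, a5} is {v1, v2, v3, v4, v7}, which has 5 elements.
Since |N(S)| = 5 ≥ |S| = 4, Hall's condition holds for this subset.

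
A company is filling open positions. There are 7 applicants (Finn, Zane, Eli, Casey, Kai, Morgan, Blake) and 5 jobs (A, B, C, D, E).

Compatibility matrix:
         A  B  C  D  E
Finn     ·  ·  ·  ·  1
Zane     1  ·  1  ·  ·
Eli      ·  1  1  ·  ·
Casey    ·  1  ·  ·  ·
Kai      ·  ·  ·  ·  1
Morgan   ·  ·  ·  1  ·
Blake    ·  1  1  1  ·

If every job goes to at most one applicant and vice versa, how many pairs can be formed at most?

A valid assignment of size 5: Finn→E, Zane→A, Eli→C, Casey→B, Morgan→D.
The set {Finn, Eli, Casey, Kai, Morgan, Blake} has only 4 neighbours ({B, C, D, E}), so by Hall's theorem at most 5 of the 7 applicants can be matched.

5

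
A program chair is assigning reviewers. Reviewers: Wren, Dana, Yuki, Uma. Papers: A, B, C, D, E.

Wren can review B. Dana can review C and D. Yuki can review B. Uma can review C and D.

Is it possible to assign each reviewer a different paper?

No

The set {Wren, Yuki} has only 1 neighbour ({B}), so by Hall's theorem at most 3 of the 4 reviewers can be matched.
Hence no matching covers every reviewer.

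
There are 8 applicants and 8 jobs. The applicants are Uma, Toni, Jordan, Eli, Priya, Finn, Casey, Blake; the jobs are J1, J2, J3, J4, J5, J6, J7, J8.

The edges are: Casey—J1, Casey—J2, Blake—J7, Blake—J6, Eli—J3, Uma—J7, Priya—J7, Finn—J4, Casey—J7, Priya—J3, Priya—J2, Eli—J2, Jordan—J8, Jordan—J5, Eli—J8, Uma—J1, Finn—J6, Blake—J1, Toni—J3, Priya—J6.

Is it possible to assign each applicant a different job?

Yes

One maximum matching: Uma-J1, Toni-J3, Jordan-J5, Eli-J8, Priya-J7, Finn-J4, Casey-J2, Blake-J6.
Every applicant is matched, so this is a perfect matching.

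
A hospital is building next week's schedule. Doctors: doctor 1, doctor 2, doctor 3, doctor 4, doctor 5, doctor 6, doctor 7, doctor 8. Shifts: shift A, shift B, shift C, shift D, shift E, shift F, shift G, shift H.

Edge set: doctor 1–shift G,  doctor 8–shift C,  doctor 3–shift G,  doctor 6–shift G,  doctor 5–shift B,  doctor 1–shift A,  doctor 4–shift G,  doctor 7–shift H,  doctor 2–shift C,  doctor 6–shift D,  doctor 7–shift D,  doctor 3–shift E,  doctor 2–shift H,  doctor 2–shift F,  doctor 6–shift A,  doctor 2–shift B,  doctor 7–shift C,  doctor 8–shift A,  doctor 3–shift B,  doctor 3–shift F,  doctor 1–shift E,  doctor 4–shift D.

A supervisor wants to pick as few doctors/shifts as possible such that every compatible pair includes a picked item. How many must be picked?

{doctor 1, doctor 2, doctor 3, doctor 4, doctor 5, doctor 6, doctor 7, doctor 8} is a vertex cover of size 8: every edge has an endpoint in this set.
No smaller cover exists because doctor 1–shift E, doctor 2–shift H, doctor 3–shift F, doctor 4–shift D, doctor 5–shift B, doctor 6–shift G, doctor 7–shift C, doctor 8–shift A is a matching of size 8, and a cover must include an endpoint of each of these disjoint edges (König's theorem).

8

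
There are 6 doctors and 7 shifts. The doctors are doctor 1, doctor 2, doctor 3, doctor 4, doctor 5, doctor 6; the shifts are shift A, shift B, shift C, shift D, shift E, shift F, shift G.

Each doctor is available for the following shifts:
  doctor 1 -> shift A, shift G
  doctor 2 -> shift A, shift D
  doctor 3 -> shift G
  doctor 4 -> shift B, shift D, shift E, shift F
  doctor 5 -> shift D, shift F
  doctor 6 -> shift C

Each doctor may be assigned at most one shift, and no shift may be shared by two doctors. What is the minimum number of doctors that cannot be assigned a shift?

0

One maximum matching: doctor 1-shift A, doctor 2-shift D, doctor 3-shift G, doctor 4-shift E, doctor 5-shift F, doctor 6-shift C.
This saturates every doctor, so 6 is the maximum.
That matches 6 of the 6, leaving 0 unmatched; no matching can do better.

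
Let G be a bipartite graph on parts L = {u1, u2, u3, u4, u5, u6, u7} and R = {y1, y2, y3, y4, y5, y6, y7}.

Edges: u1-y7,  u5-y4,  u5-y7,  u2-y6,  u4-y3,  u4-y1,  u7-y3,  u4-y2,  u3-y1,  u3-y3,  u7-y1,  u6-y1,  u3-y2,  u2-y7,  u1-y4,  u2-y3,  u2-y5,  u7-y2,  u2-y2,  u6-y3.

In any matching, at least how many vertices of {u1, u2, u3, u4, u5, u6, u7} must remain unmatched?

1

A valid assignment of size 6: u1→y4, u2→y6, u3→y2, u4→y1, u5→y7, u6→y3.
The set {u3, u4, u6, u7} has only 3 neighbours ({y1, y2, y3}), so by Hall's theorem at most 6 of the 7 left vertices can be matched.
That matches 6 of the 7, leaving 1 unmatched; no matching can do better.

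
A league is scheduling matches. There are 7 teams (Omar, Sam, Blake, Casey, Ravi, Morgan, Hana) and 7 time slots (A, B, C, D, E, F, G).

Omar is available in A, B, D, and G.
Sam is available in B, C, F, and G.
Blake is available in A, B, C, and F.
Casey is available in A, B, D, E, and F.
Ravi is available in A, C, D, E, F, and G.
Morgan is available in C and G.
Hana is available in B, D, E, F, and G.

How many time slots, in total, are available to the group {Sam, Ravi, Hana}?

The union of neighbours of {Sam, Ravi, Hana} is {A, B, C, D, E, F, G}, which has 7 elements.
Since |N(S)| = 7 ≥ |S| = 3, Hall's condition holds for this subset.

7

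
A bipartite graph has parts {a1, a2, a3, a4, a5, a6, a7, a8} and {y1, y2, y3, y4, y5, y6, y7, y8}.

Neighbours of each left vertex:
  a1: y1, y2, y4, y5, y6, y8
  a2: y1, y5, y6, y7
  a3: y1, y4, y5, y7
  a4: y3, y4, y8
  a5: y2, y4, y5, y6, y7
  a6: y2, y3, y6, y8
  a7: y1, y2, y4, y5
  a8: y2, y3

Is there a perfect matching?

One maximum matching: a1→y6, a2→y5, a3→y1, a4→y4, a5→y7, a6→y8, a7→y2, a8→y3.
All 8 left vertices are covered.

Yes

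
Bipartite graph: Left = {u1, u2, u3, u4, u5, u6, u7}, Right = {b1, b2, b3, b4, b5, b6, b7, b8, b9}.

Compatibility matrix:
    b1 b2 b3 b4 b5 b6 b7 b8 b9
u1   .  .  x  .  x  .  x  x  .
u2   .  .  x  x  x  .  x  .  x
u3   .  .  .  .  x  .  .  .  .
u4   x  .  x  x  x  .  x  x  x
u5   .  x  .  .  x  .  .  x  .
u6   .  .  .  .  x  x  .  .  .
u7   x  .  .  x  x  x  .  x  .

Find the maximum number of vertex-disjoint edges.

7

One maximum matching: u1→b3, u2→b4, u3→b5, u4→b7, u5→b8, u6→b6, u7→b1.
This saturates every left vertex, so 7 is the maximum.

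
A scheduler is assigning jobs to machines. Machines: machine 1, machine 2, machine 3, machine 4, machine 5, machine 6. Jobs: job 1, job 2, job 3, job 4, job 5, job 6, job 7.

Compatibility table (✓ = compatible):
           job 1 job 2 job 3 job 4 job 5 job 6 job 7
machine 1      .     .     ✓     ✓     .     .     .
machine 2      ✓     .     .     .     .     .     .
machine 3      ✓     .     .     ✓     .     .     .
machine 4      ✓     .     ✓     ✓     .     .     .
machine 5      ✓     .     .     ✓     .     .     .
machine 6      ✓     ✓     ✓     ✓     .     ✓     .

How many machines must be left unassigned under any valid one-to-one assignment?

A valid assignment of size 4: machine 1–job 3, machine 2–job 1, machine 3–job 4, machine 6–job 2.
The set {machine 1, machine 2, machine 3, machine 4, machine 5} has only 3 neighbours ({job 1, job 3, job 4}), so by Hall's theorem at most 4 of the 6 machines can be matched.
That matches 4 of the 6, leaving 2 unmatched; no matching can do better.

2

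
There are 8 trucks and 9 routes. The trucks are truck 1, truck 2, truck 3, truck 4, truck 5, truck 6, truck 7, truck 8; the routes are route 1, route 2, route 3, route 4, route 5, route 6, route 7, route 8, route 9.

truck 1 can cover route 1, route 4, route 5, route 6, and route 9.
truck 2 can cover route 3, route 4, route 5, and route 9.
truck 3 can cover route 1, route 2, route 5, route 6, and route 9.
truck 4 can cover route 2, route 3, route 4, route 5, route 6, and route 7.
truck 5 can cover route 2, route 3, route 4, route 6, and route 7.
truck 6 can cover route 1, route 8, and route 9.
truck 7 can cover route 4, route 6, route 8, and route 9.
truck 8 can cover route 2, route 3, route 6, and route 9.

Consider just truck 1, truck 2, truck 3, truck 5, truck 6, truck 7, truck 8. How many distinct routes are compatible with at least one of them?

9

The union of neighbours of {truck 1, truck 2, truck 3, truck 5, truck 6, truck 7, truck 8} is {route 1, route 2, route 3, route 4, route 5, route 6, route 7, route 8, route 9}, which has 9 elements.
Since |N(S)| = 9 ≥ |S| = 7, Hall's condition holds for this subset.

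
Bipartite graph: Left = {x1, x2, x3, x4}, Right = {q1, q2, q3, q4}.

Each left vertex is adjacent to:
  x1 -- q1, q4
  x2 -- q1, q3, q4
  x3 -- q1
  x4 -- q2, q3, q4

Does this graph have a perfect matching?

One maximum matching: x1-q4, x2-q3, x3-q1, x4-q2.
All 4 left vertices are covered.

Yes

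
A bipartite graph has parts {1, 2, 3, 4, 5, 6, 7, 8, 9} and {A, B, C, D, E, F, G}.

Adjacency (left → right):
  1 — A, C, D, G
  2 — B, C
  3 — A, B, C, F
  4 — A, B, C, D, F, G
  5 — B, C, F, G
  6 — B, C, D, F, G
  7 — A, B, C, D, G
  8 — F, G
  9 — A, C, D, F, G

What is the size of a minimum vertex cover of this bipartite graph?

{A, B, C, D, F, G} is a vertex cover of size 6: every edge has an endpoint in this set.
No smaller cover exists because 1–C, 2–B, 3–A, 4–D, 5–F, 6–G is a matching of size 6, and a cover must include an endpoint of each of these disjoint edges (König's theorem).

6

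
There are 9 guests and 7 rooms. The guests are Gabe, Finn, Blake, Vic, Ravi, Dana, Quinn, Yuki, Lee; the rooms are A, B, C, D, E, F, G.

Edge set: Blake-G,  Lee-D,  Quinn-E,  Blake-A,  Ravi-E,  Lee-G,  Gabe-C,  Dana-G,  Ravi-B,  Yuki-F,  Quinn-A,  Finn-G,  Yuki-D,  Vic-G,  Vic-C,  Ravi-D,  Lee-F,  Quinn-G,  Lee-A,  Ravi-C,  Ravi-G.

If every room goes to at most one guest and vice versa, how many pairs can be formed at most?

7

For example, pair Gabe-C, Finn-G, Blake-A, Ravi-B, Quinn-E, Yuki-D, Lee-F.
The set {Gabe, Finn, Vic, Dana} has only 2 neighbours ({C, G}), so by Hall's theorem at most 7 of the 9 guests can be matched.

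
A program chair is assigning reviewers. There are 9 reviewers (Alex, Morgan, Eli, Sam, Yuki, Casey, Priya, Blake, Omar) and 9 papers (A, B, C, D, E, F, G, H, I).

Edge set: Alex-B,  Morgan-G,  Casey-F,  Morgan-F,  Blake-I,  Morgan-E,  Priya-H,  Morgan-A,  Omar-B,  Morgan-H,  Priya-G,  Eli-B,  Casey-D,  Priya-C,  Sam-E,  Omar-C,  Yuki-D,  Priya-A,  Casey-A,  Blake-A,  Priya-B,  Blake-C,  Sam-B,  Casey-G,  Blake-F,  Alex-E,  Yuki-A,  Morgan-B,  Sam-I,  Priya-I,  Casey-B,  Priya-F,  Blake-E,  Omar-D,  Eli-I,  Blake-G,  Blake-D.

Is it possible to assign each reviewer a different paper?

For example, pair Alex-E, Morgan-H, Eli-I, Sam-B, Yuki-D, Casey-F, Priya-A, Blake-G, Omar-C.
Every reviewer is matched, so this is a perfect matching.

Yes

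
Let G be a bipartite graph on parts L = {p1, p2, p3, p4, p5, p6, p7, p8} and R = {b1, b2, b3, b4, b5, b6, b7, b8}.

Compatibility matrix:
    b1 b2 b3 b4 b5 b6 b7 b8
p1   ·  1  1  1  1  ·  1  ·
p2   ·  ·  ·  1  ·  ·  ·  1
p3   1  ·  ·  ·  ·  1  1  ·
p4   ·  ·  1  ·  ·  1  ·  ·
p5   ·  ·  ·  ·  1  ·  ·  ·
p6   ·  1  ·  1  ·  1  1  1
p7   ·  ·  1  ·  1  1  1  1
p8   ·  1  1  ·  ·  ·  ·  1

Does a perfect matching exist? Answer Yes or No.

Yes

For example, pair p1–b2, p2–b4, p3–b1, p4–b6, p5–b5, p6–b7, p7–b8, p8–b3.
Every left vertex is matched, so this is a perfect matching.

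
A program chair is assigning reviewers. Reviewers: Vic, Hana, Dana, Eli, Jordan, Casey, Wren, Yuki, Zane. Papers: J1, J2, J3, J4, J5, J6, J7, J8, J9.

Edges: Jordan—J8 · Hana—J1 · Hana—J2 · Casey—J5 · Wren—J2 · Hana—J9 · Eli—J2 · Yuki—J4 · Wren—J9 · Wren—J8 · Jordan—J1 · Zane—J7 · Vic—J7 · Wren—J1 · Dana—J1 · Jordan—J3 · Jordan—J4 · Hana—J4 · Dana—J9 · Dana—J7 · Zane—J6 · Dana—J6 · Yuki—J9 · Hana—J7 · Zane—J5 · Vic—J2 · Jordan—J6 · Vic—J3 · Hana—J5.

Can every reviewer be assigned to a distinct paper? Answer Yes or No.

Yes

One maximum matching: Vic-J3, Hana-J7, Dana-J9, Eli-J2, Jordan-J1, Casey-J5, Wren-J8, Yuki-J4, Zane-J6.
Every reviewer is matched, so this is a perfect matching.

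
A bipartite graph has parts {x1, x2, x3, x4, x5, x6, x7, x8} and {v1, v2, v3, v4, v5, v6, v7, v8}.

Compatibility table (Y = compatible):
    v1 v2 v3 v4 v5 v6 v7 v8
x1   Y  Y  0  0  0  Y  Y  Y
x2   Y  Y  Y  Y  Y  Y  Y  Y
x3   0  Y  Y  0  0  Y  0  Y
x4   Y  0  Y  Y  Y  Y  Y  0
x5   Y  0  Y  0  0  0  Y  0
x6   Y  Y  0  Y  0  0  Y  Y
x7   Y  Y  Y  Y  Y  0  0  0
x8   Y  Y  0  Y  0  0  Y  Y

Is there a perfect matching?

One maximum matching: x1-v8, x2-v5, x3-v6, x4-v3, x5-v7, x6-v4, x7-v1, x8-v2.
Every left vertex is matched, so this is a perfect matching.

Yes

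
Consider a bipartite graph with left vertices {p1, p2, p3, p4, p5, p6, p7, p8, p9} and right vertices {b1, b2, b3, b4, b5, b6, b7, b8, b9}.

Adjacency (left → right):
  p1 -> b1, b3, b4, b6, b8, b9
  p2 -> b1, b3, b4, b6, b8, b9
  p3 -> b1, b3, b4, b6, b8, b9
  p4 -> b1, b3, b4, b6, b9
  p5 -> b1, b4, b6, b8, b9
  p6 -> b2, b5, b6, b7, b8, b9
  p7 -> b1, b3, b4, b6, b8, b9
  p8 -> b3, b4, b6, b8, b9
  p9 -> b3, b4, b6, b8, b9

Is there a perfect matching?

The set {p1, p2, p3, p4, p5, p7, p8, p9} has only 6 neighbours ({b1, b3, b4, b6, b8, b9}), so by Hall's theorem at most 7 of the 9 left vertices can be matched.
Hence no matching covers every left vertex.

No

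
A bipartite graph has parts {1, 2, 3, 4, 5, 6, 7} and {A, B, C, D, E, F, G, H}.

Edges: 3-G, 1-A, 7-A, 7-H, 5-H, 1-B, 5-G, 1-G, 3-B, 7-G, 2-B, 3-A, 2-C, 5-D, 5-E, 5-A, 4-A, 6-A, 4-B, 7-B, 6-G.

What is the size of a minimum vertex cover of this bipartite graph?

6

A maximum matching has 6 edges (e.g. 1–A, 2–C, 3–G, 4–B, 5–E, 7–H).
By König's theorem the minimum vertex cover has the same size. One such cover is {2, 5, 7, A, B, G}.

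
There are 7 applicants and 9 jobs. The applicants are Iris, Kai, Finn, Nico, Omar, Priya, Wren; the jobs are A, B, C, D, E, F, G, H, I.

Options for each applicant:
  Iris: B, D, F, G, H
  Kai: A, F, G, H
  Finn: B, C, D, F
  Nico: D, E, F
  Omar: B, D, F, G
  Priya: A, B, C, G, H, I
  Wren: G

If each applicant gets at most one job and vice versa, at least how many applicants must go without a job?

0

One maximum matching: Iris→H, Kai→F, Finn→B, Nico→E, Omar→D, Priya→A, Wren→G.
All 7 applicants are matched, so no larger matching exists.
That matches 7 of the 7, leaving 0 unmatched; no matching can do better.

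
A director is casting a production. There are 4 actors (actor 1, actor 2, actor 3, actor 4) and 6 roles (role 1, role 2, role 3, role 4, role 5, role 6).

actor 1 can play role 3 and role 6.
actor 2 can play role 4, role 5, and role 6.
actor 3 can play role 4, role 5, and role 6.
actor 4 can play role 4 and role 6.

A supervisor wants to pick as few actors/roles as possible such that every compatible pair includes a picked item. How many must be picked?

4

{actor 1, actor 2, actor 3, actor 4} is a vertex cover of size 4: every edge has an endpoint in this set.
No smaller cover exists because actor 1–role 3, actor 2–role 5, actor 3–role 4, actor 4–role 6 is a matching of size 4, and a cover must include an endpoint of each of these disjoint edges (König's theorem).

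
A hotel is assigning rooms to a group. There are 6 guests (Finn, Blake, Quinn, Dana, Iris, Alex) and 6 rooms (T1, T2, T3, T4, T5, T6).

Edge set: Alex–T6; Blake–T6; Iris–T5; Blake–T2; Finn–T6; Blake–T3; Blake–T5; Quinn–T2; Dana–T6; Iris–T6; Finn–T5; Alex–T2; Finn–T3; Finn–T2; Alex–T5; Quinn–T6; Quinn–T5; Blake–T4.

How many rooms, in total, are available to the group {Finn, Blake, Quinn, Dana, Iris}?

The union of neighbours of {Finn, Blake, Quinn, Dana, Iris} is {T2, T3, T4, T5, T6}, which has 5 elements.
Since |N(S)| = 5 ≥ |S| = 5, Hall's condition holds for this subset.

5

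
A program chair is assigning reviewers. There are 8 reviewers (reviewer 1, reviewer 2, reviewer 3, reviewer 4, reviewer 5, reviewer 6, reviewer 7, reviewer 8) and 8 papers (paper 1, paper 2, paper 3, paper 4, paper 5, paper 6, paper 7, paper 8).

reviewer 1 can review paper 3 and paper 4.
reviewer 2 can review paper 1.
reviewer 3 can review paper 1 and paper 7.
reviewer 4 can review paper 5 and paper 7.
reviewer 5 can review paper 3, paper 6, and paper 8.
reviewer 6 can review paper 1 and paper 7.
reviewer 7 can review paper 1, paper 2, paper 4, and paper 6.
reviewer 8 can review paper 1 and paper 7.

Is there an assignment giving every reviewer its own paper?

No

The set {reviewer 2, reviewer 3, reviewer 6, reviewer 8} has only 2 neighbours ({paper 1, paper 7}), so by Hall's theorem at most 6 of the 8 reviewers can be matched.
Hence no matching covers every reviewer.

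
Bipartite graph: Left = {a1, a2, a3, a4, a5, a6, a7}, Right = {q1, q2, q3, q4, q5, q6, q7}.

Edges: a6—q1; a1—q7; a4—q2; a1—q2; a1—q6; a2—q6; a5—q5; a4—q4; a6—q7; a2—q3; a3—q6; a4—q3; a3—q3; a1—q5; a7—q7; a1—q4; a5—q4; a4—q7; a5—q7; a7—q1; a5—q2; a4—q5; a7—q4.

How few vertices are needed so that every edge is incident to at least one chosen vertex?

7

A maximum matching has 7 edges (e.g. a1–q7, a2–q3, a3–q6, a4–q2, a5–q5, a6–q1, a7–q4).
By König's theorem the minimum vertex cover has the same size. One such cover is {a1, a2, a3, a4, a5, a6, a7}.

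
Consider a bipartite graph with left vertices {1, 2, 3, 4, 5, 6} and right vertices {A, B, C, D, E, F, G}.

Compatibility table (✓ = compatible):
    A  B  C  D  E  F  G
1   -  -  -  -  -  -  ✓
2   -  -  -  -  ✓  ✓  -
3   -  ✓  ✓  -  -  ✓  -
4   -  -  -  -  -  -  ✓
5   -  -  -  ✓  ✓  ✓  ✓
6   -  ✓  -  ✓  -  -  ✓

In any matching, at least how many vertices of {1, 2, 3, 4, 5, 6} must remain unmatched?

One maximum matching: 1–G, 2–E, 3–F, 5–D, 6–B.
The set {1, 4} has only 1 neighbour ({G}), so by Hall's theorem at most 5 of the 6 left vertices can be matched.
That matches 5 of the 6, leaving 1 unmatched; no matching can do better.

1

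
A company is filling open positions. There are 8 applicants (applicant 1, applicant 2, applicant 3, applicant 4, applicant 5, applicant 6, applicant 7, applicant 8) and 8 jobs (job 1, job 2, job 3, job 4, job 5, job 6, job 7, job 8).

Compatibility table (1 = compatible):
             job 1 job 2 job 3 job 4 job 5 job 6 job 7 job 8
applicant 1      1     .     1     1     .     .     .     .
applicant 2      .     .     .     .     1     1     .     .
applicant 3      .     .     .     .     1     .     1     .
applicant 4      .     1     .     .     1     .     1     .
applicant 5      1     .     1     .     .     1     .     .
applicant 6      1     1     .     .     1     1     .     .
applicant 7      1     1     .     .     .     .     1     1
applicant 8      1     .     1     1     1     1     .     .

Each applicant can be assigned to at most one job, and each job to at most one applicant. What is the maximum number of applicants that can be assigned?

8

For example, pair applicant 1–job 4, applicant 2–job 6, applicant 3–job 7, applicant 4–job 2, applicant 5–job 3, applicant 6–job 1, applicant 7–job 8, applicant 8–job 5.
All 8 applicants are matched, so no larger matching exists.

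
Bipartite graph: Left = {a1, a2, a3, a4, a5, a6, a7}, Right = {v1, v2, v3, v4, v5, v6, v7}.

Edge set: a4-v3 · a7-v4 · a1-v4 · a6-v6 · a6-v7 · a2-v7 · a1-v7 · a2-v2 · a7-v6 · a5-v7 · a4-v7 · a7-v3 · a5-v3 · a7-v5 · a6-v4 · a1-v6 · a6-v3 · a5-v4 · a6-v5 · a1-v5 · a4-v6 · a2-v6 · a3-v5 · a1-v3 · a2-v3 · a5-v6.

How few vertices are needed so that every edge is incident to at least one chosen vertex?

6

The 6 edges a1–v6, a2–v2, a3–v5, a4–v7, a5–v4, a6–v3 form a matching, so any vertex cover needs at least 6 vertices (one per matched edge).
Conversely {a2, v3, v4, v5, v6, v7} meets every edge and has exactly 6 vertices, so 6 is optimal.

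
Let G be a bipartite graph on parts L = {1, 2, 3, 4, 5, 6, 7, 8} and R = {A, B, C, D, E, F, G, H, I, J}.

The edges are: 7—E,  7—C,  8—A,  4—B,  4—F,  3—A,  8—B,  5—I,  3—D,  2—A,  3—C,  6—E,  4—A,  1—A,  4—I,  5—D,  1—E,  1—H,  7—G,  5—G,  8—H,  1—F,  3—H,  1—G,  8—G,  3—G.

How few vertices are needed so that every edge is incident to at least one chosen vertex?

A maximum matching has 8 edges (e.g. 1–G, 2–A, 3–H, 4–I, 5–D, 6–E, 7–C, 8–B).
By König's theorem the minimum vertex cover has the same size. One such cover is {1, 2, 3, 4, 5, 6, 7, 8}.

8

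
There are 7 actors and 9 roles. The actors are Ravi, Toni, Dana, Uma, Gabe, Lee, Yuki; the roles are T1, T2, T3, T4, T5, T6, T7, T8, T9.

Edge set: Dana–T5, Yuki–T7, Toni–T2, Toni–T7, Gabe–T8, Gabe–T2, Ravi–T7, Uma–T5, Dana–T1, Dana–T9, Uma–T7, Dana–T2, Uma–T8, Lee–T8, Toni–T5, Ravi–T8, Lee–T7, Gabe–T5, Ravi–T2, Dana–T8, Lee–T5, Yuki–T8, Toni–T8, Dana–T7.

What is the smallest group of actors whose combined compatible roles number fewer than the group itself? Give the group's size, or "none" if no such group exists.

5

Take S = {Ravi, Toni, Uma, Gabe, Lee}. Its neighbourhood is {T2, T5, T7, T8}, so |N(S)| = 4 < |S| = 5.
Every subset of size less than 5 has at least as many neighbours as members, so 5 is the minimum.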